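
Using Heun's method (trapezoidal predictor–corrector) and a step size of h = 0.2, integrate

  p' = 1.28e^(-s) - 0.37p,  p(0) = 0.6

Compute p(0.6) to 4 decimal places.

Heun: k1 = f(s_n, p_n); k2 = f(s_n + h, p_n + h·k1); p_{n+1} = p_n + (h/2)·(k1 + k2).
s=0.000000, p=0.600000:
  k1 = f(0.000000, 0.600000) = 1.058000
  k2 = f(0.200000, 0.811600) = 0.747683
  p ← 0.600000 + (0.2/2)·(1.058000 + 0.747683) = 0.780568
s=0.200000, p=0.780568:
  k1 = f(0.200000, 0.780568) = 0.759165
  k2 = f(0.400000, 0.932401) = 0.513021
  p ← 0.780568 + (0.2/2)·(0.759165 + 0.513021) = 0.907787
s=0.400000, p=0.907787:
  k1 = f(0.400000, 0.907787) = 0.522128
  k2 = f(0.600000, 1.012213) = 0.327960
  p ← 0.907787 + (0.2/2)·(0.522128 + 0.327960) = 0.992796
p(0.6) ≈ 0.9928

0.9928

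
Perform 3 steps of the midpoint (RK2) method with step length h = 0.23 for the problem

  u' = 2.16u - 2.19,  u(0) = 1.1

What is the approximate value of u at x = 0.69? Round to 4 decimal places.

Midpoint: k1 = f(x_n, u_n); k2 = f(x_n + h/2, u_n + (h/2)·k1); u_{n+1} = u_n + h·k2.
x=0.000000, u=1.100000:
  k1 = f(0.000000, 1.100000) = 0.186000
  k2 = f(0.115000, 1.121390) = 0.232202
  u ← 1.100000 + 0.23·0.232202 = 1.153407
x=0.230000, u=1.153407:
  k1 = f(0.230000, 1.153407) = 0.301358
  k2 = f(0.345000, 1.188063) = 0.376216
  u ← 1.153407 + 0.23·0.376216 = 1.239936
x=0.460000, u=1.239936:
  k1 = f(0.460000, 1.239936) = 0.488262
  k2 = f(0.575000, 1.296086) = 0.609546
  u ← 1.239936 + 0.23·0.609546 = 1.380132
u(0.69) ≈ 1.3801

1.3801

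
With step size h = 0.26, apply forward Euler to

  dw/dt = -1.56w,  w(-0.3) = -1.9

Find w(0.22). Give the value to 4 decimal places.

-0.6713

Euler: w_{n+1} = w_n + h·f(t_n, w_n).
t=-0.300000, w=-1.900000: f=2.964000 → w ← -1.900000 + 0.26·2.964000 = -1.129360
t=-0.040000, w=-1.129360: f=1.761802 → w ← -1.129360 + 0.26·1.761802 = -0.671292
w(0.22) ≈ -0.6713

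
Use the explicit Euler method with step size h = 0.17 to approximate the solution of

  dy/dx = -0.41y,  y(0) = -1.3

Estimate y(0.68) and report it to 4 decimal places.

-0.9737

Euler: y_{n+1} = y_n + h·f(x_n, y_n).
x=0.000000, y=-1.300000: f=0.533000 → y ← -1.300000 + 0.17·0.533000 = -1.209390
x=0.170000, y=-1.209390: f=0.495850 → y ← -1.209390 + 0.17·0.495850 = -1.125096
x=0.340000, y=-1.125096: f=0.461289 → y ← -1.125096 + 0.17·0.461289 = -1.046676
x=0.510000, y=-1.046676: f=0.429137 → y ← -1.046676 + 0.17·0.429137 = -0.973723
y(0.68) ≈ -0.9737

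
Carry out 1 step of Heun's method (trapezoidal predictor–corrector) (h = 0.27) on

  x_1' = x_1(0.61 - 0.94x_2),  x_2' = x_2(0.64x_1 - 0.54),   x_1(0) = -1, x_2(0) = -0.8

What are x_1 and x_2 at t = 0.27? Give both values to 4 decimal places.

-1.3911, -0.5684

Heun on (x_1,x_2): k1 = f(t_n, state_n); k2 = f(t_n + h, state_n + h·k1); state_{n+1} = state_n + (h/2)·(k1 + k2).
0.000000: (-1.000000, -0.800000)
  k1 = (-1.362000, 0.944000)
  predictor → (-1.367740, -0.545120)
  k2 = (-1.535169, 0.771538)
  → (-1.391118, -0.568402)
(x_1(0.27), x_2(0.27)) ≈ (-1.3911, -0.5684)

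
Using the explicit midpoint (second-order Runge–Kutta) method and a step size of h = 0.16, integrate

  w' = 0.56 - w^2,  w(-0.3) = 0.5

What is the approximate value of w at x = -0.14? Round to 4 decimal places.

Midpoint: k1 = f(x_n, w_n); k2 = f(x_n + h/2, w_n + (h/2)·k1); w_{n+1} = w_n + h·k2.
x=-0.300000, w=0.500000:
  k1 = f(-0.300000, 0.500000) = 0.310000
  k2 = f(-0.220000, 0.524800) = 0.284585
  w ← 0.500000 + 0.16·0.284585 = 0.545534
w(-0.14) ≈ 0.5455

0.5455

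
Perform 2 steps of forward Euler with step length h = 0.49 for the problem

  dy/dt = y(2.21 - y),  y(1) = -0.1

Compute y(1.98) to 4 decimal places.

Euler: y_{n+1} = y_n + h·f(t_n, y_n).
t=1.000000, y=-0.100000: f=-0.231000 → y ← -0.100000 + 0.49·(-0.231000) = -0.213190
t=1.490000, y=-0.213190: f=-0.516600 → y ← -0.213190 + 0.49·(-0.516600) = -0.466324
y(1.98) ≈ -0.4663

-0.4663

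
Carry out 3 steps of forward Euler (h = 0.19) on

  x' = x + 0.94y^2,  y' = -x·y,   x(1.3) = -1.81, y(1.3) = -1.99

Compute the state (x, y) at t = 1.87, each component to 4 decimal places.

1.5476, -3.6971

Euler on (x,y): x_{n+1} = x_n + h·x', y_{n+1} = y_n + h·y'.
1.300000: (-1.810000, -1.990000); f=(1.912494, -3.601900) → (-1.446626, -2.674361)
1.490000: (-1.446626, -2.674361); f=(5.276448, -3.868801) → (-0.444101, -3.409433)
1.680000: (-0.444101, -3.409433); f=(10.482679, -1.514133) → (1.547608, -3.697118)
(x(1.87), y(1.87)) ≈ (1.5476, -3.6971)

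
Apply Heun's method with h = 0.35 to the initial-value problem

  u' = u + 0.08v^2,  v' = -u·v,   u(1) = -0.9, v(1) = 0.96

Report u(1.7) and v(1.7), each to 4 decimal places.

-1.6466, 2.2229

Heun on (u,v): k1 = f(s_n, state_n); k2 = f(s_n + h, state_n + h·k1); state_{n+1} = state_n + (h/2)·(k1 + k2).
1.000000: (-0.900000, 0.960000)
  k1 = (-0.826272, 0.864000)
  predictor → (-1.189195, 1.262400)
  k2 = (-1.061703, 1.501240)
  → (-1.230396, 1.373917)
1.350000: (-1.230396, 1.373917)
  k1 = (-1.079384, 1.690461)
  predictor → (-1.608180, 1.965579)
  k2 = (-1.299100, 3.161004)
  → (-1.646630, 2.222923)
(u(1.7), v(1.7)) ≈ (-1.6466, 2.2229)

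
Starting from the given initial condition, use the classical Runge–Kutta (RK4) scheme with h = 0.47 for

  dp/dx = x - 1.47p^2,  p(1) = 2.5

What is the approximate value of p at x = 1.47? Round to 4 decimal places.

RK4: k1 = f(x_n, p_n); k2 = f(x_n + h/2, p_n + (h/2)·k1); k3 = f(x_n + h/2, p_n + (h/2)·k2); k4 = f(x_n + h, p_n + h·k3); p_{n+1} = p_n + (h/6)·(k1 + 2k2 + 2k3 + k4).
x=1.000000, p=2.500000:
  k1 = f(1.000000, 2.500000) = -8.187500
  k2 = f(1.235000, 0.575938) = 0.747395
  k3 = f(1.235000, 2.675638) = -9.288786
  k4 = f(1.470000, -1.865729) = -3.646990
  p ← 2.500000 + (0.47/6)·(k1 + 2k2 + 2k3 + k4) = 0.234814
p(1.47) ≈ 0.2348

0.2348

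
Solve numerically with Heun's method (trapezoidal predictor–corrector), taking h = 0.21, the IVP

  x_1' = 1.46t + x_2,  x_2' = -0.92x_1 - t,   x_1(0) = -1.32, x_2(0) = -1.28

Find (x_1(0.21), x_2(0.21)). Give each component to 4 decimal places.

Heun on (x_1,x_2): k1 = f(t_n, state_n); k2 = f(t_n + h, state_n + h·k1); state_{n+1} = state_n + (h/2)·(k1 + k2).
0.000000: (-1.320000, -1.280000)
  k1 = (-1.280000, 1.214400)
  predictor → (-1.588800, -1.024976)
  k2 = (-0.718376, 1.251696)
  → (-1.529829, -1.021060)
(x_1(0.21), x_2(0.21)) ≈ (-1.5298, -1.0211)

-1.5298, -1.0211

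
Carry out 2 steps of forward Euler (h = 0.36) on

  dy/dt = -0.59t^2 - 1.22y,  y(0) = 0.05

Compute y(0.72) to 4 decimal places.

Euler: y_{n+1} = y_n + h·f(t_n, y_n).
t=0.000000, y=0.050000: f=-0.061000 → y ← 0.050000 + 0.36·(-0.061000) = 0.028040
t=0.360000, y=0.028040: f=-0.110673 → y ← 0.028040 + 0.36·(-0.110673) = -0.011802
y(0.72) ≈ -0.0118

-0.0118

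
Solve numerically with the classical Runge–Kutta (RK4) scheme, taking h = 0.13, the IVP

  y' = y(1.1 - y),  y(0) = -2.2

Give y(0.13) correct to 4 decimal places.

RK4: k1 = f(x_n, y_n); k2 = f(x_n + h/2, y_n + (h/2)·k1); k3 = f(x_n + h/2, y_n + (h/2)·k2); k4 = f(x_n + h, y_n + h·k3); y_{n+1} = y_n + (h/6)·(k1 + 2k2 + 2k3 + k4).
x=0.000000, y=-2.200000:
  k1 = f(0.000000, -2.200000) = -7.260000
  k2 = f(0.065000, -2.671900) = -10.078140
  k3 = f(0.065000, -2.855079) = -11.292064
  k4 = f(0.130000, -3.667968) = -17.488756
  y ← -2.200000 + (0.13/6)·(k1 + 2k2 + 2k3 + k4) = -3.662265
y(0.13) ≈ -3.6623

-3.6623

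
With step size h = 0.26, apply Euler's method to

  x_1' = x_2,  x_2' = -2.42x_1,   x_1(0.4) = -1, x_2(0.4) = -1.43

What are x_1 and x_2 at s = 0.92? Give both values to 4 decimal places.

-1.5800, 0.0623

Euler on (x_1,x_2): x_1_{n+1} = x_1_n + h·x_1', x_2_{n+1} = x_2_n + h·x_2'.
0.400000: (-1.000000, -1.430000); f=(-1.430000, 2.420000) → (-1.371800, -0.800800)
0.660000: (-1.371800, -0.800800); f=(-0.800800, 3.319756) → (-1.580008, 0.062337)
(x_1(0.92), x_2(0.92)) ≈ (-1.5800, 0.0623)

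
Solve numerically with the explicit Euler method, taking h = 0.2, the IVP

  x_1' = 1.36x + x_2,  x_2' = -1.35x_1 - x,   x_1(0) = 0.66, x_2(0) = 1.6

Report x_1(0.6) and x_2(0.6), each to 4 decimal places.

1.6510, 0.6811

Euler on (x_1,x_2): x_1_{n+1} = x_1_n + h·x_1', x_2_{n+1} = x_2_n + h·x_2'.
0.000000: (0.660000, 1.600000); f=(1.600000, -0.891000) → (0.980000, 1.421800)
0.200000: (0.980000, 1.421800); f=(1.693800, -1.523000) → (1.318760, 1.117200)
0.400000: (1.318760, 1.117200); f=(1.661200, -2.180326) → (1.651000, 0.681135)
(x_1(0.6), x_2(0.6)) ≈ (1.6510, 0.6811)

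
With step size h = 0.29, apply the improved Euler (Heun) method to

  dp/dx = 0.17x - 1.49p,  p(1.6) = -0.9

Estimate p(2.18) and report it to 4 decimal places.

Heun: k1 = f(x_n, p_n); k2 = f(x_n + h, p_n + h·k1); p_{n+1} = p_n + (h/2)·(k1 + k2).
x=1.600000, p=-0.900000:
  k1 = f(1.600000, -0.900000) = 1.613000
  k2 = f(1.890000, -0.432230) = 0.965323
  p ← -0.900000 + (0.29/2)·(1.613000 + 0.965323) = -0.526143
x=1.890000, p=-0.526143:
  k1 = f(1.890000, -0.526143) = 1.105253
  k2 = f(2.180000, -0.205620) = 0.676973
  p ← -0.526143 + (0.29/2)·(1.105253 + 0.676973) = -0.267720
p(2.18) ≈ -0.2677

-0.2677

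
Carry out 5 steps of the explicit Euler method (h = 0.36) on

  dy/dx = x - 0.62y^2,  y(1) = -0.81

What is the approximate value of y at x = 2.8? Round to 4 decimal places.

1.7252

Euler: y_{n+1} = y_n + h·f(x_n, y_n).
x=1.000000, y=-0.810000: f=0.593218 → y ← -0.810000 + 0.36·0.593218 = -0.596442
x=1.360000, y=-0.596442: f=1.139440 → y ← -0.596442 + 0.36·1.139440 = -0.186243
x=1.720000, y=-0.186243: f=1.698494 → y ← -0.186243 + 0.36·1.698494 = 0.425215
x=2.080000, y=0.425215: f=1.967899 → y ← 0.425215 + 0.36·1.967899 = 1.133658
x=2.440000, y=1.133658: f=1.643187 → y ← 1.133658 + 0.36·1.643187 = 1.725206
y(2.8) ≈ 1.7252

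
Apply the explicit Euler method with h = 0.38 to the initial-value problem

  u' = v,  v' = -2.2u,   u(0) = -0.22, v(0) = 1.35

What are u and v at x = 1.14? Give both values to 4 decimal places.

Euler on (u,v): u_{n+1} = u_n + h·u', v_{n+1} = v_n + h·v'.
0.000000: (-0.220000, 1.350000); f=(1.350000, 0.484000) → (0.293000, 1.533920)
0.380000: (0.293000, 1.533920); f=(1.533920, -0.644600) → (0.875890, 1.288972)
0.760000: (0.875890, 1.288972); f=(1.288972, -1.926957) → (1.365699, 0.556728)
(u(1.14), v(1.14)) ≈ (1.3657, 0.5567)

1.3657, 0.5567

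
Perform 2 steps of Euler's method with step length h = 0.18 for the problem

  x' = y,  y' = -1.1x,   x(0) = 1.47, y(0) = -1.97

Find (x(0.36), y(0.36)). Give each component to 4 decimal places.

0.7084, -2.4819

Euler on (x,y): x_{n+1} = x_n + h·x', y_{n+1} = y_n + h·y'.
0.000000: (1.470000, -1.970000); f=(-1.970000, -1.617000) → (1.115400, -2.261060)
0.180000: (1.115400, -2.261060); f=(-2.261060, -1.226940) → (0.708409, -2.481909)
(x(0.36), y(0.36)) ≈ (0.7084, -2.4819)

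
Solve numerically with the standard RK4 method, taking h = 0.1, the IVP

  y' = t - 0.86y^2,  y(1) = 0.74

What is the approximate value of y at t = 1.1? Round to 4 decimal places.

0.7944

RK4: k1 = f(t_n, y_n); k2 = f(t_n + h/2, y_n + (h/2)·k1); k3 = f(t_n + h/2, y_n + (h/2)·k2); k4 = f(t_n + h, y_n + h·k3); y_{n+1} = y_n + (h/6)·(k1 + 2k2 + 2k3 + k4).
t=1.000000, y=0.740000:
  k1 = f(1.000000, 0.740000) = 0.529064
  k2 = f(1.050000, 0.766453) = 0.544793
  k3 = f(1.050000, 0.767240) = 0.543755
  k4 = f(1.100000, 0.794376) = 0.557312
  y ← 0.740000 + (0.1/6)·(k1 + 2k2 + 2k3 + k4) = 0.794391
y(1.1) ≈ 0.7944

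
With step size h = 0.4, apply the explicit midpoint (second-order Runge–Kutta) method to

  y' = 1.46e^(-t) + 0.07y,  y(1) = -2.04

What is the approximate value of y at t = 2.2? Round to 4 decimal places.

Midpoint: k1 = f(t_n, y_n); k2 = f(t_n + h/2, y_n + (h/2)·k1); y_{n+1} = y_n + h·k2.
t=1.000000, y=-2.040000:
  k1 = f(1.000000, -2.040000) = 0.394304
  k2 = f(1.200000, -1.961139) = 0.302464
  y ← -2.040000 + 0.4·0.302464 = -1.919014
t=1.400000, y=-1.919014:
  k1 = f(1.400000, -1.919014) = 0.225701
  k2 = f(1.600000, -1.873874) = 0.163598
  y ← -1.919014 + 0.4·0.163598 = -1.853575
t=1.800000, y=-1.853575:
  k1 = f(1.800000, -1.853575) = 0.111586
  k2 = f(2.000000, -1.831258) = 0.069401
  y ← -1.853575 + 0.4·0.069401 = -1.825815
y(2.2) ≈ -1.8258

-1.8258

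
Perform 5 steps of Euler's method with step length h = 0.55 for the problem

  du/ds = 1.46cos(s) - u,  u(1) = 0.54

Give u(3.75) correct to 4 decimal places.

Euler: u_{n+1} = u_n + h·f(s_n, u_n).
s=1.000000, u=0.540000: f=0.248841 → u ← 0.540000 + 0.55·0.248841 = 0.676863
s=1.550000, u=0.676863: f=-0.646502 → u ← 0.676863 + 0.55·(-0.646502) = 0.321286
s=2.100000, u=0.321286: f=-1.058362 → u ← 0.321286 + 0.55·(-1.058362) = -0.260813
s=2.650000, u=-0.260813: f=-1.026298 → u ← -0.260813 + 0.55·(-1.026298) = -0.825276
s=3.200000, u=-0.825276: f=-0.632234 → u ← -0.825276 + 0.55·(-0.632234) = -1.173005
u(3.75) ≈ -1.1730

-1.1730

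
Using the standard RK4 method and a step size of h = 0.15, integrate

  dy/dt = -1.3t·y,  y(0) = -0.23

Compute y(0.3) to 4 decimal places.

RK4: k1 = f(t_n, y_n); k2 = f(t_n + h/2, y_n + (h/2)·k1); k3 = f(t_n + h/2, y_n + (h/2)·k2); k4 = f(t_n + h, y_n + h·k3); y_{n+1} = y_n + (h/6)·(k1 + 2k2 + 2k3 + k4).
t=0.000000, y=-0.230000:
  k1 = f(0.000000, -0.230000) = 0.000000
  k2 = f(0.075000, -0.230000) = 0.022425
  k3 = f(0.075000, -0.228318) = 0.022261
  k4 = f(0.150000, -0.226661) = 0.044199
  y ← -0.230000 + (0.15/6)·(k1 + 2k2 + 2k3 + k4) = -0.226661
t=0.150000, y=-0.226661:
  k1 = f(0.150000, -0.226661) = 0.044199
  k2 = f(0.225000, -0.223346) = 0.065329
  k3 = f(0.225000, -0.221761) = 0.064865
  k4 = f(0.300000, -0.216931) = 0.084603
  y ← -0.226661 + (0.15/6)·(k1 + 2k2 + 2k3 + k4) = -0.216931
y(0.3) ≈ -0.2169

-0.2169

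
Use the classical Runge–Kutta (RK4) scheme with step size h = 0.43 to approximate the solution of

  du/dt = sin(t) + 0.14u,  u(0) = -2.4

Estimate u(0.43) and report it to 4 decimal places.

-2.4560

RK4: k1 = f(t_n, u_n); k2 = f(t_n + h/2, u_n + (h/2)·k1); k3 = f(t_n + h/2, u_n + (h/2)·k2); k4 = f(t_n + h, u_n + h·k3); u_{n+1} = u_n + (h/6)·(k1 + 2k2 + 2k3 + k4).
t=0.000000, u=-2.400000:
  k1 = f(0.000000, -2.400000) = -0.336000
  k2 = f(0.215000, -2.472240) = -0.132766
  k3 = f(0.215000, -2.428545) = -0.126649
  k4 = f(0.430000, -2.454459) = 0.073247
  u ← -2.400000 + (0.43/6)·(k1 + 2k2 + 2k3 + k4) = -2.456013
u(0.43) ≈ -2.4560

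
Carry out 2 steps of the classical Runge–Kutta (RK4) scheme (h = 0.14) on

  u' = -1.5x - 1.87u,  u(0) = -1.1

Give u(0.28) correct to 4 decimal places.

-0.7014

RK4: k1 = f(x_n, u_n); k2 = f(x_n + h/2, u_n + (h/2)·k1); k3 = f(x_n + h/2, u_n + (h/2)·k2); k4 = f(x_n + h, u_n + h·k3); u_{n+1} = u_n + (h/6)·(k1 + 2k2 + 2k3 + k4).
x=0.000000, u=-1.100000:
  k1 = f(0.000000, -1.100000) = 2.057000
  k2 = f(0.070000, -0.956010) = 1.682739
  k3 = f(0.070000, -0.982208) = 1.731730
  k4 = f(0.140000, -0.857558) = 1.393633
  u ← -1.100000 + (0.14/6)·(k1 + 2k2 + 2k3 + k4) = -0.860143
x=0.140000, u=-0.860143:
  k1 = f(0.140000, -0.860143) = 1.398468
  k2 = f(0.210000, -0.762251) = 1.110409
  k3 = f(0.210000, -0.782415) = 1.148116
  k4 = f(0.280000, -0.699407) = 0.887891
  u ← -0.860143 + (0.14/6)·(k1 + 2k2 + 2k3 + k4) = -0.701397
u(0.28) ≈ -0.7014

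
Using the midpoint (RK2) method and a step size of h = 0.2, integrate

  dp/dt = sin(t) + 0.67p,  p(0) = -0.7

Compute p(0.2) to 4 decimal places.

-0.7801

Midpoint: k1 = f(t_n, p_n); k2 = f(t_n + h/2, p_n + (h/2)·k1); p_{n+1} = p_n + h·k2.
t=0.000000, p=-0.700000:
  k1 = f(0.000000, -0.700000) = -0.469000
  k2 = f(0.100000, -0.746900) = -0.400590
  p ← -0.700000 + 0.2·(-0.400590) = -0.780118
p(0.2) ≈ -0.7801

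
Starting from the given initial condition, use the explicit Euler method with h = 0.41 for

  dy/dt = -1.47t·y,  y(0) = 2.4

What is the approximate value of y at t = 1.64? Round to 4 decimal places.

0.2364

Euler: y_{n+1} = y_n + h·f(t_n, y_n).
t=0.000000, y=2.400000: f=0.000000 → y ← 2.400000 + 0.41·0.000000 = 2.400000
t=0.410000, y=2.400000: f=-1.446480 → y ← 2.400000 + 0.41·(-1.446480) = 1.806943
t=0.820000, y=1.806943: f=-2.178089 → y ← 1.806943 + 0.41·(-2.178089) = 0.913927
t=1.230000, y=0.913927: f=-1.652471 → y ← 0.913927 + 0.41·(-1.652471) = 0.236414
y(1.64) ≈ 0.2364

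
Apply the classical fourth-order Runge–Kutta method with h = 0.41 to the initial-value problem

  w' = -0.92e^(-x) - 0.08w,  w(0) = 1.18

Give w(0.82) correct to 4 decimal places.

RK4: k1 = f(x_n, w_n); k2 = f(x_n + h/2, w_n + (h/2)·k1); k3 = f(x_n + h/2, w_n + (h/2)·k2); k4 = f(x_n + h, w_n + h·k3); w_{n+1} = w_n + (h/6)·(k1 + 2k2 + 2k3 + k4).
x=0.000000, w=1.180000:
  k1 = f(0.000000, 1.180000) = -1.014400
  k2 = f(0.205000, 0.972048) = -0.827239
  k3 = f(0.205000, 1.010416) = -0.830309
  k4 = f(0.410000, 0.839573) = -0.677724
  w ← 1.180000 + (0.41/6)·(k1 + 2k2 + 2k3 + k4) = 0.837840
x=0.410000, w=0.837840:
  k1 = f(0.410000, 0.837840) = -0.677585
  k2 = f(0.615000, 0.698935) = -0.553304
  k3 = f(0.615000, 0.724413) = -0.555343
  k4 = f(0.820000, 0.610149) = -0.454009
  w ← 0.837840 + (0.41/6)·(k1 + 2k2 + 2k3 + k4) = 0.608999
w(0.82) ≈ 0.6090

0.6090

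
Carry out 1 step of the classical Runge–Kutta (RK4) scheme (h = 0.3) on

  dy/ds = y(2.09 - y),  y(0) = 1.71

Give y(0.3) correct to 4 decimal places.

1.8681

RK4: k1 = f(s_n, y_n); k2 = f(s_n + h/2, y_n + (h/2)·k1); k3 = f(s_n + h/2, y_n + (h/2)·k2); k4 = f(s_n + h, y_n + h·k3); y_{n+1} = y_n + (h/6)·(k1 + 2k2 + 2k3 + k4).
s=0.000000, y=1.710000:
  k1 = f(0.000000, 1.710000) = 0.649800
  k2 = f(0.150000, 1.807470) = 0.510664
  k3 = f(0.150000, 1.786600) = 0.542055
  k4 = f(0.300000, 1.872616) = 0.407076
  y ← 1.710000 + (0.3/6)·(k1 + 2k2 + 2k3 + k4) = 1.868116
y(0.3) ≈ 1.8681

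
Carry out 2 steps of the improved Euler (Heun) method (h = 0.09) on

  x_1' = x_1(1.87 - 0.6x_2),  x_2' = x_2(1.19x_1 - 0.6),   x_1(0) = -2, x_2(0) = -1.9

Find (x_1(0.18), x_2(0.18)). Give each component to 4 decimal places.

Heun on (x_1,x_2): k1 = f(t_n, state_n); k2 = f(t_n + h, state_n + h·k1); state_{n+1} = state_n + (h/2)·(k1 + k2).
0.000000: (-2.000000, -1.900000)
  k1 = (-6.020000, 5.662000)
  predictor → (-2.541800, -1.390420)
  k2 = (-6.873668, 5.039914)
  → (-2.580215, -1.418414)
0.090000: (-2.580215, -1.418414)
  k1 = (-7.020890, 5.206226)
  predictor → (-3.212095, -0.949854)
  k2 = (-7.837230, 4.200626)
  → (-3.248830, -0.995106)
(x_1(0.18), x_2(0.18)) ≈ (-3.2488, -0.9951)

-3.2488, -0.9951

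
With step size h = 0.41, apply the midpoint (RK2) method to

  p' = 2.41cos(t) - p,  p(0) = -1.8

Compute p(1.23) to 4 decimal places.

0.5898

Midpoint: k1 = f(t_n, p_n); k2 = f(t_n + h/2, p_n + (h/2)·k1); p_{n+1} = p_n + h·k2.
t=0.000000, p=-1.800000:
  k1 = f(0.000000, -1.800000) = 4.210000
  k2 = f(0.205000, -0.936950) = 3.296487
  p ← -1.800000 + 0.41·3.296487 = -0.448440
t=0.410000, p=-0.448440:
  k1 = f(0.410000, -0.448440) = 2.658702
  k2 = f(0.615000, 0.096593) = 1.871831
  p ← -0.448440 + 0.41·1.871831 = 0.319010
t=0.820000, p=0.319010:
  k1 = f(0.820000, 0.319010) = 1.325143
  k2 = f(1.025000, 0.590664) = 0.660364
  p ← 0.319010 + 0.41·0.660364 = 0.589759
p(1.23) ≈ 0.5898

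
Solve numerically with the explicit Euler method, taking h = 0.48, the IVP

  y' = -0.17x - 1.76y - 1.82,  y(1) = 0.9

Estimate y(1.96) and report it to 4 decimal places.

-1.1209

Euler: y_{n+1} = y_n + h·f(x_n, y_n).
x=1.000000, y=0.900000: f=-3.574000 → y ← 0.900000 + 0.48·(-3.574000) = -0.815520
x=1.480000, y=-0.815520: f=-0.636285 → y ← -0.815520 + 0.48·(-0.636285) = -1.120937
y(1.96) ≈ -1.1209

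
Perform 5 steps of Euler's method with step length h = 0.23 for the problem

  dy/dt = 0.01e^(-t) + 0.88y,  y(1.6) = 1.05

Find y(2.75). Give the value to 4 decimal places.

Euler: y_{n+1} = y_n + h·f(t_n, y_n).
t=1.600000, y=1.050000: f=0.926019 → y ← 1.050000 + 0.23·0.926019 = 1.262984
t=1.830000, y=1.262984: f=1.113030 → y ← 1.262984 + 0.23·1.113030 = 1.518981
t=2.060000, y=1.518981: f=1.337978 → y ← 1.518981 + 0.23·1.337978 = 1.826716
t=2.290000, y=1.826716: f=1.608523 → y ← 1.826716 + 0.23·1.608523 = 2.196677
t=2.520000, y=2.196677: f=1.933880 → y ← 2.196677 + 0.23·1.933880 = 2.641469
y(2.75) ≈ 2.6415

2.6415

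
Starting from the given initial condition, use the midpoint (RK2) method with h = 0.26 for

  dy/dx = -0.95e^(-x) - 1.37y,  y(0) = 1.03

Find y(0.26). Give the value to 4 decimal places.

Midpoint: k1 = f(x_n, y_n); k2 = f(x_n + h/2, y_n + (h/2)·k1); y_{n+1} = y_n + h·k2.
x=0.000000, y=1.030000:
  k1 = f(0.000000, 1.030000) = -2.361100
  k2 = f(0.130000, 0.723057) = -1.824779
  y ← 1.030000 + 0.26·(-1.824779) = 0.555558
y(0.26) ≈ 0.5556

0.5556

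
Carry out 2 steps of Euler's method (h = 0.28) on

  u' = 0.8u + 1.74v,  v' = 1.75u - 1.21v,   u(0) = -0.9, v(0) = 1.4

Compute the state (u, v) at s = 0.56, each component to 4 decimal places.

-0.2774, 0.1149

Euler on (u,v): u_{n+1} = u_n + h·u', v_{n+1} = v_n + h·v'.
0.000000: (-0.900000, 1.400000); f=(1.716000, -3.269000) → (-0.419520, 0.484680)
0.280000: (-0.419520, 0.484680); f=(0.507727, -1.320623) → (-0.277356, 0.114906)
(u(0.56), v(0.56)) ≈ (-0.2774, 0.1149)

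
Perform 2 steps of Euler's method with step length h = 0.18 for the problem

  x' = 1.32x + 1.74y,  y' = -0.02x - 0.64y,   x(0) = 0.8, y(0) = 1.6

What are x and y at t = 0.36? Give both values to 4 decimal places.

Euler on (x,y): x_{n+1} = x_n + h·x', y_{n+1} = y_n + h·y'.
0.000000: (0.800000, 1.600000); f=(3.840000, -1.040000) → (1.491200, 1.412800)
0.180000: (1.491200, 1.412800); f=(4.426656, -0.934016) → (2.287998, 1.244677)
(x(0.36), y(0.36)) ≈ (2.2880, 1.2447)

2.2880, 1.2447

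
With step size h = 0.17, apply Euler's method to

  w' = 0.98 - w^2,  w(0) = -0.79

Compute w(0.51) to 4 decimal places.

Euler: w_{n+1} = w_n + h·f(t_n, w_n).
t=0.000000, w=-0.790000: f=0.355900 → w ← -0.790000 + 0.17·0.355900 = -0.729497
t=0.170000, w=-0.729497: f=0.447834 → w ← -0.729497 + 0.17·0.447834 = -0.653365
t=0.340000, w=-0.653365: f=0.553114 → w ← -0.653365 + 0.17·0.553114 = -0.559336
w(0.51) ≈ -0.5593

-0.5593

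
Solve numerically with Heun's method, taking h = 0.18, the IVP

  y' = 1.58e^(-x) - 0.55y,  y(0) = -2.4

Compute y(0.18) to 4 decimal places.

Heun: k1 = f(x_n, y_n); k2 = f(x_n + h, y_n + h·k1); y_{n+1} = y_n + (h/2)·(k1 + k2).
x=0.000000, y=-2.400000:
  k1 = f(0.000000, -2.400000) = 2.900000
  k2 = f(0.180000, -1.878000) = 2.352627
  y ← -2.400000 + (0.18/2)·(2.900000 + 2.352627) = -1.927264
y(0.18) ≈ -1.9273

-1.9273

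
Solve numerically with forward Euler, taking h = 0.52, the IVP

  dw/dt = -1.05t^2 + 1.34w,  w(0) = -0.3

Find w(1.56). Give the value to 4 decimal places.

Euler: w_{n+1} = w_n + h·f(t_n, w_n).
t=0.000000, w=-0.300000: f=-0.402000 → w ← -0.300000 + 0.52·(-0.402000) = -0.509040
t=0.520000, w=-0.509040: f=-0.966034 → w ← -0.509040 + 0.52·(-0.966034) = -1.011377
t=1.040000, w=-1.011377: f=-2.490926 → w ← -1.011377 + 0.52·(-2.490926) = -2.306659
w(1.56) ≈ -2.3067

-2.3067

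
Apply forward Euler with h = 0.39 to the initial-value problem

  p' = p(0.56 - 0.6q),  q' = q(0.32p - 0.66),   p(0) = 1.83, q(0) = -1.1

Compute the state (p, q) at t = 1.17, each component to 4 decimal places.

Euler on (p,q): p_{n+1} = p_n + h·p', q_{n+1} = q_n + h·q'.
0.000000: (1.830000, -1.100000); f=(2.232600, 0.081840) → (2.700714, -1.068082)
0.390000: (2.700714, -1.068082); f=(3.243151, -0.218133) → (3.965543, -1.153154)
0.780000: (3.965543, -1.153154); f=(4.964433, -0.702241) → (5.901672, -1.427028)
(p(1.17), q(1.17)) ≈ (5.9017, -1.4270)

5.9017, -1.4270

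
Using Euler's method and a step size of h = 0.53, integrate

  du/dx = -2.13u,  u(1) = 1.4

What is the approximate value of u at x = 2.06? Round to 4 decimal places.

Euler: u_{n+1} = u_n + h·f(x_n, u_n).
x=1.000000, u=1.400000: f=-2.982000 → u ← 1.400000 + 0.53·(-2.982000) = -0.180460
x=1.530000, u=-0.180460: f=0.384380 → u ← -0.180460 + 0.53·0.384380 = 0.023261
u(2.06) ≈ 0.0233

0.0233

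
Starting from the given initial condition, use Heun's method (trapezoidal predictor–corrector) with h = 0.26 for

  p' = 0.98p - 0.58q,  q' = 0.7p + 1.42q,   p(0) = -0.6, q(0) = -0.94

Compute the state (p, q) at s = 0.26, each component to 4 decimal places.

-0.5781, -1.4815

Heun on (p,q): k1 = f(s_n, state_n); k2 = f(s_n + h, state_n + h·k1); state_{n+1} = state_n + (h/2)·(k1 + k2).
0.000000: (-0.600000, -0.940000)
  k1 = (-0.042800, -1.754800)
  predictor → (-0.611128, -1.396248)
  k2 = (0.210918, -2.410462)
  → (-0.578145, -1.481484)
(p(0.26), q(0.26)) ≈ (-0.5781, -1.4815)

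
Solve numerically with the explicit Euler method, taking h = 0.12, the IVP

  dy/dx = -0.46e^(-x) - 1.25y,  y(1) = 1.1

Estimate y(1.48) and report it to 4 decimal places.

Euler: y_{n+1} = y_n + h·f(x_n, y_n).
x=1.000000, y=1.100000: f=-1.544225 → y ← 1.100000 + 0.12·(-1.544225) = 0.914693
x=1.120000, y=0.914693: f=-1.293455 → y ← 0.914693 + 0.12·(-1.293455) = 0.759478
x=1.240000, y=0.759478: f=-1.082465 → y ← 0.759478 + 0.12·(-1.082465) = 0.629583
x=1.360000, y=0.629583: f=-0.905042 → y ← 0.629583 + 0.12·(-0.905042) = 0.520978
y(1.48) ≈ 0.5210

0.5210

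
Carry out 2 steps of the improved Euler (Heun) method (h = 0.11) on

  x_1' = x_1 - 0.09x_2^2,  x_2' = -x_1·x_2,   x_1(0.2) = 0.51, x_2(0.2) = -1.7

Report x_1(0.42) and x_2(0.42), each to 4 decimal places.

Heun on (x_1,x_2): k1 = f(t_n, state_n); k2 = f(t_n + h, state_n + h·k1); state_{n+1} = state_n + (h/2)·(k1 + k2).
0.200000: (0.510000, -1.700000)
  k1 = (0.249900, 0.867000)
  predictor → (0.537489, -1.604630)
  k2 = (0.305754, 0.862471)
  → (0.540561, -1.604879)
0.310000: (0.540561, -1.604879)
  k1 = (0.308754, 0.867535)
  predictor → (0.574524, -1.509450)
  k2 = (0.369464, 0.867215)
  → (0.577863, -1.509468)
(x_1(0.42), x_2(0.42)) ≈ (0.5779, -1.5095)

0.5779, -1.5095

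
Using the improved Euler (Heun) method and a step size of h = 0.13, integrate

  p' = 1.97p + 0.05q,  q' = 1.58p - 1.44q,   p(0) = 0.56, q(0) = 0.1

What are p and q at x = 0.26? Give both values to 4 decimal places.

Heun on (p,q): k1 = f(x_n, state_n); k2 = f(x_n + h, state_n + h·k1); state_{n+1} = state_n + (h/2)·(k1 + k2).
0.000000: (0.560000, 0.100000)
  k1 = (1.108200, 0.740800)
  predictor → (0.704066, 0.196304)
  k2 = (1.396825, 0.829747)
  → (0.722827, 0.202086)
0.130000: (0.722827, 0.202086)
  k1 = (1.434073, 0.851063)
  predictor → (0.909256, 0.312724)
  k2 = (1.806871, 0.986302)
  → (0.933488, 0.321514)
(p(0.26), q(0.26)) ≈ (0.9335, 0.3215)

0.9335, 0.3215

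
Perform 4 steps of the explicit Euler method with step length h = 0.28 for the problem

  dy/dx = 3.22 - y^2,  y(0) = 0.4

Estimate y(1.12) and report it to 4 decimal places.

Euler: y_{n+1} = y_n + h·f(x_n, y_n).
x=0.000000, y=0.400000: f=3.060000 → y ← 0.400000 + 0.28·3.060000 = 1.256800
x=0.280000, y=1.256800: f=1.640454 → y ← 1.256800 + 0.28·1.640454 = 1.716127
x=0.560000, y=1.716127: f=0.274908 → y ← 1.716127 + 0.28·0.274908 = 1.793101
x=0.840000, y=1.793101: f=0.004788 → y ← 1.793101 + 0.28·0.004788 = 1.794442
y(1.12) ≈ 1.7944

1.7944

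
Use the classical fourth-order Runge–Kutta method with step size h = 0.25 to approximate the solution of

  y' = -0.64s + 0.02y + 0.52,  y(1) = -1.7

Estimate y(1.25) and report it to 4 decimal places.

RK4: k1 = f(s_n, y_n); k2 = f(s_n + h/2, y_n + (h/2)·k1); k3 = f(s_n + h/2, y_n + (h/2)·k2); k4 = f(s_n + h, y_n + h·k3); y_{n+1} = y_n + (h/6)·(k1 + 2k2 + 2k3 + k4).
s=1.000000, y=-1.700000:
  k1 = f(1.000000, -1.700000) = -0.154000
  k2 = f(1.125000, -1.719250) = -0.234385
  k3 = f(1.125000, -1.729298) = -0.234586
  k4 = f(1.250000, -1.758646) = -0.315173
  y ← -1.700000 + (0.25/6)·(k1 + 2k2 + 2k3 + k4) = -1.758630
y(1.25) ≈ -1.7586

-1.7586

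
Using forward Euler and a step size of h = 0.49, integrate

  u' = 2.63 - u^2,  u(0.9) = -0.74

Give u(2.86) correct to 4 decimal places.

Euler: u_{n+1} = u_n + h·f(t_n, u_n).
t=0.900000, u=-0.740000: f=2.082400 → u ← -0.740000 + 0.49·2.082400 = 0.280376
t=1.390000, u=0.280376: f=2.551389 → u ← 0.280376 + 0.49·2.551389 = 1.530557
t=1.880000, u=1.530557: f=0.287396 → u ← 1.530557 + 0.49·0.287396 = 1.671381
t=2.370000, u=1.671381: f=-0.163514 → u ← 1.671381 + 0.49·(-0.163514) = 1.591259
u(2.86) ≈ 1.5913

1.5913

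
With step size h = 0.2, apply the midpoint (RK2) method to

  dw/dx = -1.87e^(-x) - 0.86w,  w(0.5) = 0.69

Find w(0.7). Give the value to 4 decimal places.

0.3958

Midpoint: k1 = f(x_n, w_n); k2 = f(x_n + h/2, w_n + (h/2)·k1); w_{n+1} = w_n + h·k2.
x=0.500000, w=0.690000:
  k1 = f(0.500000, 0.690000) = -1.727612
  k2 = f(0.600000, 0.517239) = -1.471103
  w ← 0.690000 + 0.2·(-1.471103) = 0.395779
w(0.7) ≈ 0.3958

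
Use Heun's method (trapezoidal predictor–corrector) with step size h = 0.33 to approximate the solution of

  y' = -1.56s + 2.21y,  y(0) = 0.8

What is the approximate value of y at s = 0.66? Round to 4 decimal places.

2.6985

Heun: k1 = f(s_n, y_n); k2 = f(s_n + h, y_n + h·k1); y_{n+1} = y_n + (h/2)·(k1 + k2).
s=0.000000, y=0.800000:
  k1 = f(0.000000, 0.800000) = 1.768000
  k2 = f(0.330000, 1.383440) = 2.542602
  y ← 0.800000 + (0.33/2)·(1.768000 + 2.542602) = 1.511249
s=0.330000, y=1.511249:
  k1 = f(0.330000, 1.511249) = 2.825061
  k2 = f(0.660000, 2.443520) = 4.370578
  y ← 1.511249 + (0.33/2)·(2.825061 + 4.370578) = 2.698530
y(0.66) ≈ 2.6985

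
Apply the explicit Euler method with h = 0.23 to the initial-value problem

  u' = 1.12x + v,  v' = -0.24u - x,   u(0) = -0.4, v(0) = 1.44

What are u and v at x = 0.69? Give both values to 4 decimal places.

Euler on (u,v): u_{n+1} = u_n + h·u', v_{n+1} = v_n + h·v'.
0.000000: (-0.400000, 1.440000); f=(1.440000, 0.096000) → (-0.068800, 1.462080)
0.230000: (-0.068800, 1.462080); f=(1.719680, -0.213488) → (0.326726, 1.412978)
0.460000: (0.326726, 1.412978); f=(1.928178, -0.538414) → (0.770207, 1.289142)
(u(0.69), v(0.69)) ≈ (0.7702, 1.2891)

0.7702, 1.2891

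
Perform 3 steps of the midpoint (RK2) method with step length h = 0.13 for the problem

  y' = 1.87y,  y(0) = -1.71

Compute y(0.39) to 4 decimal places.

-3.5247

Midpoint: k1 = f(t_n, y_n); k2 = f(t_n + h/2, y_n + (h/2)·k1); y_{n+1} = y_n + h·k2.
t=0.000000, y=-1.710000:
  k1 = f(0.000000, -1.710000) = -3.197700
  k2 = f(0.065000, -1.917850) = -3.586380
  y ← -1.710000 + 0.13·(-3.586380) = -2.176229
t=0.130000, y=-2.176229:
  k1 = f(0.130000, -2.176229) = -4.069549
  k2 = f(0.195000, -2.440750) = -4.564203
  y ← -2.176229 + 0.13·(-4.564203) = -2.769576
t=0.260000, y=-2.769576:
  k1 = f(0.260000, -2.769576) = -5.179107
  k2 = f(0.325000, -3.106218) = -5.808627
  y ← -2.769576 + 0.13·(-5.808627) = -3.524697
y(0.39) ≈ -3.5247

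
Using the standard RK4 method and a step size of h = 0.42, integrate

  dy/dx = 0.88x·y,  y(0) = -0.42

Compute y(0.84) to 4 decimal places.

RK4: k1 = f(x_n, y_n); k2 = f(x_n + h/2, y_n + (h/2)·k1); k3 = f(x_n + h/2, y_n + (h/2)·k2); k4 = f(x_n + h, y_n + h·k3); y_{n+1} = y_n + (h/6)·(k1 + 2k2 + 2k3 + k4).
x=0.000000, y=-0.420000:
  k1 = f(0.000000, -0.420000) = 0.000000
  k2 = f(0.210000, -0.420000) = -0.077616
  k3 = f(0.210000, -0.436299) = -0.080628
  k4 = f(0.420000, -0.453864) = -0.167748
  y ← -0.420000 + (0.42/6)·(k1 + 2k2 + 2k3 + k4) = -0.453897
x=0.420000, y=-0.453897:
  k1 = f(0.420000, -0.453897) = -0.167760
  k2 = f(0.630000, -0.489126) = -0.271172
  k3 = f(0.630000, -0.510843) = -0.283211
  k4 = f(0.840000, -0.572845) = -0.423447
  y ← -0.453897 + (0.42/6)·(k1 + 2k2 + 2k3 + k4) = -0.572895
y(0.84) ≈ -0.5729

-0.5729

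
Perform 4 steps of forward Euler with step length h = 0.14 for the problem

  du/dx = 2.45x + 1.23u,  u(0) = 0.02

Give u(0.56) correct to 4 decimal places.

Euler: u_{n+1} = u_n + h·f(x_n, u_n).
x=0.000000, u=0.020000: f=0.024600 → u ← 0.020000 + 0.14·0.024600 = 0.023444
x=0.140000, u=0.023444: f=0.371836 → u ← 0.023444 + 0.14·0.371836 = 0.075501
x=0.280000, u=0.075501: f=0.778866 → u ← 0.075501 + 0.14·0.778866 = 0.184542
x=0.420000, u=0.184542: f=1.255987 → u ← 0.184542 + 0.14·1.255987 = 0.360381
u(0.56) ≈ 0.3604

0.3604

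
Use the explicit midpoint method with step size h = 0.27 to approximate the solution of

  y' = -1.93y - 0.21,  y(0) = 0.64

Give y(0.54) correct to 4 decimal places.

Midpoint: k1 = f(s_n, y_n); k2 = f(s_n + h/2, y_n + (h/2)·k1); y_{n+1} = y_n + h·k2.
s=0.000000, y=0.640000:
  k1 = f(0.000000, 0.640000) = -1.445200
  k2 = f(0.135000, 0.444898) = -1.068653
  y ← 0.640000 + 0.27·(-1.068653) = 0.351464
s=0.270000, y=0.351464:
  k1 = f(0.270000, 0.351464) = -0.888325
  k2 = f(0.405000, 0.231540) = -0.656872
  y ← 0.351464 + 0.27·(-0.656872) = 0.174108
y(0.54) ≈ 0.1741

0.1741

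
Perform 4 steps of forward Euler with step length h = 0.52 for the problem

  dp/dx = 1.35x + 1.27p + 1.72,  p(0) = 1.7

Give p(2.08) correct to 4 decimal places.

Euler: p_{n+1} = p_n + h·f(x_n, p_n).
x=0.000000, p=1.700000: f=3.879000 → p ← 1.700000 + 0.52·3.879000 = 3.717080
x=0.520000, p=3.717080: f=7.142692 → p ← 3.717080 + 0.52·7.142692 = 7.431280
x=1.040000, p=7.431280: f=12.561725 → p ← 7.431280 + 0.52·12.561725 = 13.963377
x=1.560000, p=13.963377: f=21.559488 → p ← 13.963377 + 0.52·21.559488 = 25.174311
p(2.08) ≈ 25.1743

25.1743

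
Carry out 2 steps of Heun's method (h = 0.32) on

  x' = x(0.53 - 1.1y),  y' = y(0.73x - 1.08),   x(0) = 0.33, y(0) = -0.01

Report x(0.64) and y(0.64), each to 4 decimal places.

0.4651, -0.0061

Heun on (x,y): k1 = f(t_n, state_n); k2 = f(t_n + h, state_n + h·k1); state_{n+1} = state_n + (h/2)·(k1 + k2).
0.000000: (0.330000, -0.010000)
  k1 = (0.178530, 0.008391)
  predictor → (0.387130, -0.007315)
  k2 = (0.208294, 0.005833)
  → (0.391892, -0.007724)
0.320000: (0.391892, -0.007724)
  k1 = (0.211032, 0.006132)
  predictor → (0.459422, -0.005762)
  k2 = (0.246406, 0.004290)
  → (0.465082, -0.006057)
(x(0.64), y(0.64)) ≈ (0.4651, -0.0061)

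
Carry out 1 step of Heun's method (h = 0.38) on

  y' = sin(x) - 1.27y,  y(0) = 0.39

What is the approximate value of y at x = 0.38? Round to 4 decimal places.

Heun: k1 = f(x_n, y_n); k2 = f(x_n + h, y_n + h·k1); y_{n+1} = y_n + (h/2)·(k1 + k2).
x=0.000000, y=0.390000:
  k1 = f(0.000000, 0.390000) = -0.495300
  k2 = f(0.380000, 0.201786) = 0.114652
  y ← 0.390000 + (0.38/2)·(-0.495300 + 0.114652) = 0.317677
y(0.38) ≈ 0.3177

0.3177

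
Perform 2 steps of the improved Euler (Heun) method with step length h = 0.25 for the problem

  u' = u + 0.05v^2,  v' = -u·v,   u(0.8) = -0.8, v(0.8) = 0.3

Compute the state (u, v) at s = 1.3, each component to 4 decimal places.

-1.3089, 0.4981

Heun on (u,v): k1 = f(s_n, state_n); k2 = f(s_n + h, state_n + h·k1); state_{n+1} = state_n + (h/2)·(k1 + k2).
0.800000: (-0.800000, 0.300000)
  k1 = (-0.795500, 0.240000)
  predictor → (-0.998875, 0.360000)
  k2 = (-0.992395, 0.359595)
  → (-1.023487, 0.374949)
1.050000: (-1.023487, 0.374949)
  k1 = (-1.016458, 0.383756)
  predictor → (-1.277601, 0.470888)
  k2 = (-1.266514, 0.601608)
  → (-1.308858, 0.498120)
(u(1.3), v(1.3)) ≈ (-1.3089, 0.4981)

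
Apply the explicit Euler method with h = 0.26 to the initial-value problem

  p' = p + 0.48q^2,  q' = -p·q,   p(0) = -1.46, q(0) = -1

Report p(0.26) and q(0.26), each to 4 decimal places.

-1.7148, -1.3796

Euler on (p,q): p_{n+1} = p_n + h·p', q_{n+1} = q_n + h·q'.
0.000000: (-1.460000, -1.000000); f=(-0.980000, -1.460000) → (-1.714800, -1.379600)
(p(0.26), q(0.26)) ≈ (-1.7148, -1.3796)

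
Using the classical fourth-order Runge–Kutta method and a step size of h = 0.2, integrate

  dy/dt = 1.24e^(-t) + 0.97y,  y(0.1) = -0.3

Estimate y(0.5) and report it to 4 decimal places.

0.0155

RK4: k1 = f(t_n, y_n); k2 = f(t_n + h/2, y_n + (h/2)·k1); k3 = f(t_n + h/2, y_n + (h/2)·k2); k4 = f(t_n + h, y_n + h·k3); y_{n+1} = y_n + (h/6)·(k1 + 2k2 + 2k3 + k4).
t=0.100000, y=-0.300000:
  k1 = f(0.100000, -0.300000) = 0.830998
  k2 = f(0.200000, -0.216900) = 0.804833
  k3 = f(0.200000, -0.219517) = 0.802295
  k4 = f(0.300000, -0.139541) = 0.783260
  y ← -0.300000 + (0.2/6)·(k1 + 2k2 + 2k3 + k4) = -0.139050
t=0.300000, y=-0.139050:
  k1 = f(0.300000, -0.139050) = 0.783737
  k2 = f(0.400000, -0.060676) = 0.772341
  k3 = f(0.400000, -0.061815) = 0.771236
  k4 = f(0.500000, 0.015198) = 0.766840
  y ← -0.139050 + (0.2/6)·(k1 + 2k2 + 2k3 + k4) = 0.015541
y(0.5) ≈ 0.0155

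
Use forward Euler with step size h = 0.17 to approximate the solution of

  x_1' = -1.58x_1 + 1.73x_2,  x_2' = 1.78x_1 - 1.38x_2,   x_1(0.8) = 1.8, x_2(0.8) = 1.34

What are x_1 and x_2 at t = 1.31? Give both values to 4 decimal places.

Euler on (x_1,x_2): x_1_{n+1} = x_1_n + h·x_1', x_2_{n+1} = x_2_n + h·x_2'.
0.800000: (1.800000, 1.340000); f=(-0.525800, 1.354800) → (1.710614, 1.570316)
0.970000: (1.710614, 1.570316); f=(0.013877, 0.877857) → (1.712973, 1.719552)
1.140000: (1.712973, 1.719552); f=(0.268327, 0.676111) → (1.758589, 1.834490)
(x_1(1.31), x_2(1.31)) ≈ (1.7586, 1.8345)

1.7586, 1.8345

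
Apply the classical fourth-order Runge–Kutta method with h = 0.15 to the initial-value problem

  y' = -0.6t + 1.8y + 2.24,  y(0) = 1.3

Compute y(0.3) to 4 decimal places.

3.0892

RK4: k1 = f(t_n, y_n); k2 = f(t_n + h/2, y_n + (h/2)·k1); k3 = f(t_n + h/2, y_n + (h/2)·k2); k4 = f(t_n + h, y_n + h·k3); y_{n+1} = y_n + (h/6)·(k1 + 2k2 + 2k3 + k4).
t=0.000000, y=1.300000:
  k1 = f(0.000000, 1.300000) = 4.580000
  k2 = f(0.075000, 1.643500) = 5.153300
  k3 = f(0.075000, 1.686497) = 5.230696
  k4 = f(0.150000, 2.084604) = 5.902288
  y ← 1.300000 + (0.15/6)·(k1 + 2k2 + 2k3 + k4) = 2.081257
t=0.150000, y=2.081257:
  k1 = f(0.150000, 2.081257) = 5.896263
  k2 = f(0.225000, 2.523477) = 6.647258
  k3 = f(0.225000, 2.579801) = 6.748642
  k4 = f(0.300000, 3.093553) = 7.628396
  y ← 2.081257 + (0.15/6)·(k1 + 2k2 + 2k3 + k4) = 3.089168
y(0.3) ≈ 3.0892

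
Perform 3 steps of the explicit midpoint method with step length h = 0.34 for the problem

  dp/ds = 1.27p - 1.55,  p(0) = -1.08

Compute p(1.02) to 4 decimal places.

Midpoint: k1 = f(s_n, p_n); k2 = f(s_n + h/2, p_n + (h/2)·k1); p_{n+1} = p_n + h·k2.
s=0.000000, p=-1.080000:
  k1 = f(0.000000, -1.080000) = -2.921600
  k2 = f(0.170000, -1.576672) = -3.552373
  p ← -1.080000 + 0.34·(-3.552373) = -2.287807
s=0.340000, p=-2.287807:
  k1 = f(0.340000, -2.287807) = -4.455515
  k2 = f(0.510000, -3.045244) = -5.417461
  p ← -2.287807 + 0.34·(-5.417461) = -4.129744
s=0.680000, p=-4.129744:
  k1 = f(0.680000, -4.129744) = -6.794774
  k2 = f(0.850000, -5.284855) = -8.261766
  p ← -4.129744 + 0.34·(-8.261766) = -6.938744
p(1.02) ≈ -6.9387

-6.9387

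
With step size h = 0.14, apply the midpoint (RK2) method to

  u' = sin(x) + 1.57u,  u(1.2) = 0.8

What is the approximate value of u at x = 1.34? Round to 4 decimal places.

Midpoint: k1 = f(x_n, u_n); k2 = f(x_n + h/2, u_n + (h/2)·k1); u_{n+1} = u_n + h·k2.
x=1.200000, u=0.800000:
  k1 = f(1.200000, 0.800000) = 2.188039
  k2 = f(1.270000, 0.953163) = 2.451566
  u ← 0.800000 + 0.14·2.451566 = 1.143219
u(1.34) ≈ 1.1432

1.1432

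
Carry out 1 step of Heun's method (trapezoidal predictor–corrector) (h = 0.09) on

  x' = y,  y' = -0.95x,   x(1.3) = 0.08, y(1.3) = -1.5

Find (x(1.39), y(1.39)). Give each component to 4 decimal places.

Heun on (x,y): k1 = f(t_n, state_n); k2 = f(t_n + h, state_n + h·k1); state_{n+1} = state_n + (h/2)·(k1 + k2).
1.300000: (0.080000, -1.500000)
  k1 = (-1.500000, -0.076000)
  predictor → (-0.055000, -1.506840)
  k2 = (-1.506840, 0.052250)
  → (-0.055308, -1.501069)
(x(1.39), y(1.39)) ≈ (-0.0553, -1.5011)

-0.0553, -1.5011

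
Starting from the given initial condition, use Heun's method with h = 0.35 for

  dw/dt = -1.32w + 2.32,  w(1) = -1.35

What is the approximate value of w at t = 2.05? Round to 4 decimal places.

Heun: k1 = f(t_n, w_n); k2 = f(t_n + h, w_n + h·k1); w_{n+1} = w_n + (h/2)·(k1 + k2).
t=1.000000, w=-1.350000:
  k1 = f(1.000000, -1.350000) = 4.102000
  k2 = f(1.350000, 0.085700) = 2.206876
  w ← -1.350000 + (0.35/2)·(4.102000 + 2.206876) = -0.245947
t=1.350000, w=-0.245947:
  k1 = f(1.350000, -0.245947) = 2.644650
  k2 = f(1.700000, 0.679681) = 1.422822
  w ← -0.245947 + (0.35/2)·(2.644650 + 1.422822) = 0.465861
t=1.700000, w=0.465861:
  k1 = f(1.700000, 0.465861) = 1.705064
  k2 = f(2.050000, 1.062633) = 0.917324
  w ← 0.465861 + (0.35/2)·(1.705064 + 0.917324) = 0.924779
w(2.05) ≈ 0.9248

0.9248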